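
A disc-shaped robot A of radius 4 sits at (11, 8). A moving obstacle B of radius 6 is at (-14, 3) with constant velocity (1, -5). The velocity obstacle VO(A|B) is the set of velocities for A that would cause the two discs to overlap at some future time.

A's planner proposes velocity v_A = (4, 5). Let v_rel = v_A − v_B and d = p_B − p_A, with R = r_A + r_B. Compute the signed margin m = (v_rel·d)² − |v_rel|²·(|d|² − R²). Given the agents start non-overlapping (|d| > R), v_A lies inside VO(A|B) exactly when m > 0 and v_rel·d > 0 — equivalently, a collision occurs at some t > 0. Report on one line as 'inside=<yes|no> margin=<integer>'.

d = (-25, -5),  |d|² = 650;  R = 4+6 = 10,  c = 650−10² = 550
v_rel = (3, 10),  |v_rel|² = 109;  v_rel·d = (3)·(-25) + (10)·(-5) = -125
109·t² + 250·t + 550 = 0  ⇒  m = (-125)² − 109·550 = -44325
m = -44325 < 0,  v_rel·d = -125 < 0  ⇒  outside

inside=no margin=-44325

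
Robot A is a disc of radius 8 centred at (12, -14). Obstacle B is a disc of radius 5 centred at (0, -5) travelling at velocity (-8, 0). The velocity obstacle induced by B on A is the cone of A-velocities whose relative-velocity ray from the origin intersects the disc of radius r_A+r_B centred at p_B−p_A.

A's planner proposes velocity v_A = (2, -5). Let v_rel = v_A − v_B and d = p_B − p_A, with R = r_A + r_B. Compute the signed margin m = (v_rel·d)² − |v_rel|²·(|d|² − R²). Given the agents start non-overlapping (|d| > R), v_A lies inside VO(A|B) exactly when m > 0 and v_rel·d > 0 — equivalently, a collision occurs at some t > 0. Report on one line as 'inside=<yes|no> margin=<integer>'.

d = (-12, 9),  |d|² = 225;  R = 8+5 = 13,  c = 225−13² = 56
v_rel = (10, -5),  |v_rel|² = 125;  v_rel·d = (10)·(-12) + (-5)·(9) = -165
125·t² + 330·t + 56 = 0  ⇒  m = (-165)² − 125·56 = 20225
m = 20225 > 0,  v_rel·d = -165 < 0  ⇒  outside

inside=no margin=20225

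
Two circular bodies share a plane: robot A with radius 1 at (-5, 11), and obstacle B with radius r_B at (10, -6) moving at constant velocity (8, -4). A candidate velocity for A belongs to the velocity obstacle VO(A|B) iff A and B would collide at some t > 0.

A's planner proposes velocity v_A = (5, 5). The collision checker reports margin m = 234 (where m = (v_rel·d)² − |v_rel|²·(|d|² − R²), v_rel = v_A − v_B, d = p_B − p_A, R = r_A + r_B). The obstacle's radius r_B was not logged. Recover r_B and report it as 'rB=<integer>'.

m = 234
d = (15, -17);  v_rel = (-3, 9),  |v_rel|² = 90
v_rel×d = (-3)·(-17) − (9)·(15) = -84
since m = R²·90 − (-84)²:  R² = (7056 + 234) / 90 = 81
R = √81 = 9  ⇒  r_B = 9 − 1 = 8

rB=8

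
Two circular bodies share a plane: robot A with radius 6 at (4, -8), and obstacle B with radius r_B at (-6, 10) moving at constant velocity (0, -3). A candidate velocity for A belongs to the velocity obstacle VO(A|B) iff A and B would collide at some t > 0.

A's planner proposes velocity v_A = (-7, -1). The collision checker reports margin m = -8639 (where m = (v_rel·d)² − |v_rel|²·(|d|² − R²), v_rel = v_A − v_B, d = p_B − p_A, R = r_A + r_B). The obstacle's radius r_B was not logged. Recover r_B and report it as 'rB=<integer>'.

m = -8639
d = (-10, 18);  v_rel = (-7, 2),  |v_rel|² = 53
v_rel×d = (-7)·(18) − (2)·(-10) = -106
since m = R²·53 − (-106)²:  R² = (11236 + -8639) / 53 = 49
R = √49 = 7  ⇒  r_B = 7 − 6 = 1

rB=1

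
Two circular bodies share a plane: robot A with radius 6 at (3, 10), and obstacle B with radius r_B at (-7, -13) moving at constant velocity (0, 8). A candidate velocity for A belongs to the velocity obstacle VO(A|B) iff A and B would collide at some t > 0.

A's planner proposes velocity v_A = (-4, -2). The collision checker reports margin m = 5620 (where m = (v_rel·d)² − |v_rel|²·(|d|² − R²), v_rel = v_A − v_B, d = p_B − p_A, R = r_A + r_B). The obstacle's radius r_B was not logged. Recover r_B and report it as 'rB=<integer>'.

m = 5620
d = (-10, -23);  v_rel = (-4, -10),  |v_rel|² = 116
v_rel×d = (-4)·(-23) − (-10)·(-10) = -8
since m = R²·116 − (-8)²:  R² = (64 + 5620) / 116 = 49
R = √49 = 7  ⇒  r_B = 7 − 6 = 1

rB=1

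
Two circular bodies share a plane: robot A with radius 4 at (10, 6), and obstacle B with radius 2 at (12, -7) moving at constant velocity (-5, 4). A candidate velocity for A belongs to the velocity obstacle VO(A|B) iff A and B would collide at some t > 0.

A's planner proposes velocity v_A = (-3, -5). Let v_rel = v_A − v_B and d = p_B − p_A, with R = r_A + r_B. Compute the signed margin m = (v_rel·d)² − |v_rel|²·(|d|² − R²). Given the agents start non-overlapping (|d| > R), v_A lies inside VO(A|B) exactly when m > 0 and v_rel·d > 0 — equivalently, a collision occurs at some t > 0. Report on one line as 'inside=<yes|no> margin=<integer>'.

d = (2, -13),  |d|² = 173;  R = 4+2 = 6,  c = 173−6² = 137
v_rel = (2, -9),  |v_rel|² = 85;  v_rel·d = (2)·(2) + (-9)·(-13) = 121
85·t² − 242·t + 137 = 0  ⇒  m = 121² − 85·137 = 2996
m = 2996 > 0,  v_rel·d = 121 > 0  ⇒  inside

inside=yes margin=2996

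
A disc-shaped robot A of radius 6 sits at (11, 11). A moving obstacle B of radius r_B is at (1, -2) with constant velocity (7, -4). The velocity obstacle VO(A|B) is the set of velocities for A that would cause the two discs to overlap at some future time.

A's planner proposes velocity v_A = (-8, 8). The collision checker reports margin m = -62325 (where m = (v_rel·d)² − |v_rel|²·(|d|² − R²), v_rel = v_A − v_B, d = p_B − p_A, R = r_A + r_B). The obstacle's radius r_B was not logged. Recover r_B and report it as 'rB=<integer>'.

m = -62325
d = (-10, -13);  v_rel = (-15, 12),  |v_rel|² = 369
v_rel×d = (-15)·(-13) − (12)·(-10) = 315
since m = R²·369 − 315²:  R² = (99225 + -62325) / 369 = 100
R = √100 = 10  ⇒  r_B = 10 − 6 = 4

rB=4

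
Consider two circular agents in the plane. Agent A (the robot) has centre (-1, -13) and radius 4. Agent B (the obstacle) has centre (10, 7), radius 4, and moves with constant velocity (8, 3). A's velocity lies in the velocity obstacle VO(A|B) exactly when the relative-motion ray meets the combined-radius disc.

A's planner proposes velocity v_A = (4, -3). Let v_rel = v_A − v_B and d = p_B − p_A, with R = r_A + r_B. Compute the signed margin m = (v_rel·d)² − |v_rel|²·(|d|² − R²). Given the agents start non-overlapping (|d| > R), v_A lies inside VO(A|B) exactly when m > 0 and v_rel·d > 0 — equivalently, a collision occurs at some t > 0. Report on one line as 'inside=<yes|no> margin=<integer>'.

d = (11, 20),  |d|² = 521;  R = 4+4 = 8,  c = 521−8² = 457
v_rel = (-4, -6),  |v_rel|² = 52;  v_rel·d = (-4)·(11) + (-6)·(20) = -164
52·t² + 328·t + 457 = 0  ⇒  m = (-164)² − 52·457 = 3132
m = 3132 > 0,  v_rel·d = -164 < 0  ⇒  outside

inside=no margin=3132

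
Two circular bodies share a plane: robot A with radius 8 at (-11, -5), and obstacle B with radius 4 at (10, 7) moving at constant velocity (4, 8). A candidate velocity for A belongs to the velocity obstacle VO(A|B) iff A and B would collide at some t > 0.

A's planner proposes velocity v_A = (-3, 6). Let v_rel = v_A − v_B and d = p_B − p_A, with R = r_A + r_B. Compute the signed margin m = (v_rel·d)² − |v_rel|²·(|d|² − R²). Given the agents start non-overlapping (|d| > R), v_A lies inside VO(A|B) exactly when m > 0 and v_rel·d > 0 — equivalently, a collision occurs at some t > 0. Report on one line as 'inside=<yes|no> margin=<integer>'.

d = (21, 12),  |d|² = 585;  R = 8+4 = 12,  c = 585−12² = 441
v_rel = (-7, -2),  |v_rel|² = 53;  v_rel·d = (-7)·(21) + (-2)·(12) = -171
53·t² + 342·t + 441 = 0  ⇒  m = (-171)² − 53·441 = 5868
m = 5868 > 0,  v_rel·d = -171 < 0  ⇒  outside

inside=no margin=5868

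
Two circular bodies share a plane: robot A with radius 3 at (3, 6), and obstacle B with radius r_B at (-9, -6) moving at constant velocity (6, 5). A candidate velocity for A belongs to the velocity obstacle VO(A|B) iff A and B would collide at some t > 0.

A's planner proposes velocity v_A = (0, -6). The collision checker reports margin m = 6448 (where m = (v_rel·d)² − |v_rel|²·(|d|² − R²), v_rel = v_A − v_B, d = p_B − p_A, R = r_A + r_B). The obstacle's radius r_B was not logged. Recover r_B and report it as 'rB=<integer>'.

m = 6448
d = (-12, -12);  v_rel = (-6, -11),  |v_rel|² = 157
v_rel×d = (-6)·(-12) − (-11)·(-12) = -60
since m = R²·157 − (-60)²:  R² = (3600 + 6448) / 157 = 64
R = √64 = 8  ⇒  r_B = 8 − 3 = 5

rB=5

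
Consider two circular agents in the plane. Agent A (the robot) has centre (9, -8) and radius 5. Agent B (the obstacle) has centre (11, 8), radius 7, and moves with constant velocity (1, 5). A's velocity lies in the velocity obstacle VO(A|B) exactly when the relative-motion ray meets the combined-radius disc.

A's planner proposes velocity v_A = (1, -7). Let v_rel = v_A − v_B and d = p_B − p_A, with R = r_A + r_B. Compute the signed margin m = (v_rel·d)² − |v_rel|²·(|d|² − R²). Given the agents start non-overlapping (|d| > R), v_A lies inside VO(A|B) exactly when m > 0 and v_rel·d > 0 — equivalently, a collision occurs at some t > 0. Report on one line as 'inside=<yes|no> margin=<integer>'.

d = (2, 16),  |d|² = 260;  R = 5+7 = 12,  c = 260−12² = 116
v_rel = (0, -12),  |v_rel|² = 144;  v_rel·d = (0)·(2) + (-12)·(16) = -192
144·t² + 384·t + 116 = 0  ⇒  m = (-192)² − 144·116 = 20160
m = 20160 > 0,  v_rel·d = -192 < 0  ⇒  outside

inside=no margin=20160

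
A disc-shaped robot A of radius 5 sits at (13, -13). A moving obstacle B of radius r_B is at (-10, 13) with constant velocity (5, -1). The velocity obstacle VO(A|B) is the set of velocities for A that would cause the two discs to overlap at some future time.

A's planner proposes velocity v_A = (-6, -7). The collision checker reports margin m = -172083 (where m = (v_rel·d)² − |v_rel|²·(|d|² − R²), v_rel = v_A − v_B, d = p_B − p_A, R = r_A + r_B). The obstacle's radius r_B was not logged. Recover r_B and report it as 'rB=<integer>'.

m = -172083
d = (-23, 26);  v_rel = (-11, -6),  |v_rel|² = 157
v_rel×d = (-11)·(26) − (-6)·(-23) = -424
since m = R²·157 − (-424)²:  R² = (179776 + -172083) / 157 = 49
R = √49 = 7  ⇒  r_B = 7 − 5 = 2

rB=2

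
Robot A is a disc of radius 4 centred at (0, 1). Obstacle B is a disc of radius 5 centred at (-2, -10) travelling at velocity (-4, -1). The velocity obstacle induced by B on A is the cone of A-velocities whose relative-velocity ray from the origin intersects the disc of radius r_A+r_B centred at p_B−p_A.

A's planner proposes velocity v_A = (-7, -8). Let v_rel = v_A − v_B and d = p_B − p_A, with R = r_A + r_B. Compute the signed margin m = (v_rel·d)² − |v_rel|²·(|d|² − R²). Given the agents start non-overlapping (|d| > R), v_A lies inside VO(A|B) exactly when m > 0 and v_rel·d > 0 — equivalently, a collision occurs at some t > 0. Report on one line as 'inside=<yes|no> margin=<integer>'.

d = (-2, -11),  |d|² = 125;  R = 4+5 = 9,  c = 125−9² = 44
v_rel = (-3, -7),  |v_rel|² = 58;  v_rel·d = (-3)·(-2) + (-7)·(-11) = 83
58·t² − 166·t + 44 = 0  ⇒  m = 83² − 58·44 = 4337
m = 4337 > 0,  v_rel·d = 83 > 0  ⇒  inside

inside=yes margin=4337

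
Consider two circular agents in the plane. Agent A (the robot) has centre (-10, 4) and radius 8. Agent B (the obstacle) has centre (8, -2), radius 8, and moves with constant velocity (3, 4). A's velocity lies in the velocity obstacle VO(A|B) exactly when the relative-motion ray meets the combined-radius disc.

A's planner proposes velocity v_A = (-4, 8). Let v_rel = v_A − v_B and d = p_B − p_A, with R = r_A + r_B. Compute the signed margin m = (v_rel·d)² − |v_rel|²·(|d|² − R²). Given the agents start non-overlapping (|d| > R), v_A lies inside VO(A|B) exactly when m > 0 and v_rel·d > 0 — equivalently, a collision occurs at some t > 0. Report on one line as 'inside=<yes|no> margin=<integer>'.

d = (18, -6),  |d|² = 360;  R = 8+8 = 16,  c = 360−16² = 104
v_rel = (-7, 4),  |v_rel|² = 65;  v_rel·d = (-7)·(18) + (4)·(-6) = -150
65·t² + 300·t + 104 = 0  ⇒  m = (-150)² − 65·104 = 15740
m = 15740 > 0,  v_rel·d = -150 < 0  ⇒  outside

inside=no margin=15740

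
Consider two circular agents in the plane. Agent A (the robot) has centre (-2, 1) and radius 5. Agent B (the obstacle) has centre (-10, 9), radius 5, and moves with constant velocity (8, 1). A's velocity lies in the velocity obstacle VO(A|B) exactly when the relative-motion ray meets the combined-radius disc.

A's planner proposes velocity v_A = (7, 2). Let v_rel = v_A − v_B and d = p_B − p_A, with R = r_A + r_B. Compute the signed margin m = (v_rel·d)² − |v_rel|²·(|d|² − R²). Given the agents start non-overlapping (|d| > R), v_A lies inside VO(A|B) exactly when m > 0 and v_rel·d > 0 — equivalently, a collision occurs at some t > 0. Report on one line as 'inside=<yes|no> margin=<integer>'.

d = (-8, 8),  |d|² = 128;  R = 5+5 = 10,  c = 128−10² = 28
v_rel = (-1, 1),  |v_rel|² = 2;  v_rel·d = (-1)·(-8) + (1)·(8) = 16
2·t² − 32·t + 28 = 0  ⇒  m = 16² − 2·28 = 200
m = 200 > 0,  v_rel·d = 16 > 0  ⇒  inside

inside=yes margin=200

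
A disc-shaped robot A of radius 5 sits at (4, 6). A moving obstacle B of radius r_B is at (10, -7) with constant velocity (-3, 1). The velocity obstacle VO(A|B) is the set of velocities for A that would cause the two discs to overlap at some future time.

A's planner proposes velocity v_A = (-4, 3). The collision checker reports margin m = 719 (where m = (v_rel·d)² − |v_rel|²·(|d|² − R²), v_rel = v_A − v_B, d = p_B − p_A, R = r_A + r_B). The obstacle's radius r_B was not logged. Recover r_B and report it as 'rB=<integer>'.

m = 719
d = (6, -13);  v_rel = (-1, 2),  |v_rel|² = 5
v_rel×d = (-1)·(-13) − (2)·(6) = 1
since m = R²·5 − 1²:  R² = (1 + 719) / 5 = 144
R = √144 = 12  ⇒  r_B = 12 − 5 = 7

rB=7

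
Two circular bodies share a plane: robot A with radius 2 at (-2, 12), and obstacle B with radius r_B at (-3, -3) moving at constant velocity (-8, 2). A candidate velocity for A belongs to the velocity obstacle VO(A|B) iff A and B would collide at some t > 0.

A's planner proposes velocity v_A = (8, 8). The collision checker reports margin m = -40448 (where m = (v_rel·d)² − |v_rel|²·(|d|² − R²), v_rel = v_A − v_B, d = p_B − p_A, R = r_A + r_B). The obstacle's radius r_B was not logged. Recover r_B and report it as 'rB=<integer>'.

m = -40448
d = (-1, -15);  v_rel = (16, 6),  |v_rel|² = 292
v_rel×d = (16)·(-15) − (6)·(-1) = -234
since m = R²·292 − (-234)²:  R² = (54756 + -40448) / 292 = 49
R = √49 = 7  ⇒  r_B = 7 − 2 = 5

rB=5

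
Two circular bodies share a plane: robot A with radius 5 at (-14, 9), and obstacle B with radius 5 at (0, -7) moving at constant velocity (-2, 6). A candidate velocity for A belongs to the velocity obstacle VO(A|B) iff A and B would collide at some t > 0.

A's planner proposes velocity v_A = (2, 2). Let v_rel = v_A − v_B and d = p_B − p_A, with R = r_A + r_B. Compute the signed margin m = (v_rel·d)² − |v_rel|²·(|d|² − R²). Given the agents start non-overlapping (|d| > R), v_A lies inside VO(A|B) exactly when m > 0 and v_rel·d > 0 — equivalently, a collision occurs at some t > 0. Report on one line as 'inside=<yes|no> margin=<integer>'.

d = (14, -16),  |d|² = 452;  R = 5+5 = 10,  c = 452−10² = 352
v_rel = (4, -4),  |v_rel|² = 32;  v_rel·d = (4)·(14) + (-4)·(-16) = 120
32·t² − 240·t + 352 = 0  ⇒  m = 120² − 32·352 = 3136
m = 3136 > 0,  v_rel·d = 120 > 0  ⇒  inside

inside=yes margin=3136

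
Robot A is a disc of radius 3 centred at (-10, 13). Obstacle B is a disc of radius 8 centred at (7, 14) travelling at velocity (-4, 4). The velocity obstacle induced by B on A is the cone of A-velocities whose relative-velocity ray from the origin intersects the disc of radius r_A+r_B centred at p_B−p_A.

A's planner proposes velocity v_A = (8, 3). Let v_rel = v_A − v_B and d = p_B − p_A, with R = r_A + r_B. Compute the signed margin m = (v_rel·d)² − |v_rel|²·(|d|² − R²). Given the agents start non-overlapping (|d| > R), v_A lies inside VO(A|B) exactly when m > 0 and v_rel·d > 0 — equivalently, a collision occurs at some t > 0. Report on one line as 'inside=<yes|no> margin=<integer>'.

d = (17, 1),  |d|² = 290;  R = 3+8 = 11,  c = 290−11² = 169
v_rel = (12, -1),  |v_rel|² = 145;  v_rel·d = (12)·(17) + (-1)·(1) = 203
145·t² − 406·t + 169 = 0  ⇒  m = 203² − 145·169 = 16704
m = 16704 > 0,  v_rel·d = 203 > 0  ⇒  inside

inside=yes margin=16704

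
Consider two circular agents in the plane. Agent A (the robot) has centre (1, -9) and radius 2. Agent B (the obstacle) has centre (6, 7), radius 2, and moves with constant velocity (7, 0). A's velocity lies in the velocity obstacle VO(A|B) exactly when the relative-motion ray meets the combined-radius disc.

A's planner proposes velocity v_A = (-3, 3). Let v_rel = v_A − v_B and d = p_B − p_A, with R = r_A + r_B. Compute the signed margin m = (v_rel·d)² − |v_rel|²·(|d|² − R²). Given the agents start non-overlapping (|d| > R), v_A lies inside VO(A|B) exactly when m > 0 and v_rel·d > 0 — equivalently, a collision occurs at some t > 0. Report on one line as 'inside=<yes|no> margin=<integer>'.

d = (5, 16),  |d|² = 281;  R = 2+2 = 4,  c = 281−4² = 265
v_rel = (-10, 3),  |v_rel|² = 109;  v_rel·d = (-10)·(5) + (3)·(16) = -2
109·t² + 4·t + 265 = 0  ⇒  m = (-2)² − 109·265 = -28881
m = -28881 < 0,  v_rel·d = -2 < 0  ⇒  outside

inside=no margin=-28881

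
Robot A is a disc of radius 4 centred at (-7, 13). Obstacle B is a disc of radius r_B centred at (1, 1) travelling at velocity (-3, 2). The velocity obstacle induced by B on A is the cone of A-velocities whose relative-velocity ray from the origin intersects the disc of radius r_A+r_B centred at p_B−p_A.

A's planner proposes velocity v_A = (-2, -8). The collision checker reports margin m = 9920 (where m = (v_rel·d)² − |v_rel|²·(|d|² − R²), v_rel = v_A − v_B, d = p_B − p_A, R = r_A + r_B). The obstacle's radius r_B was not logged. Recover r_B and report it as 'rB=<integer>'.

m = 9920
d = (8, -12);  v_rel = (1, -10),  |v_rel|² = 101
v_rel×d = (1)·(-12) − (-10)·(8) = 68
since m = R²·101 − 68²:  R² = (4624 + 9920) / 101 = 144
R = √144 = 12  ⇒  r_B = 12 − 4 = 8

rB=8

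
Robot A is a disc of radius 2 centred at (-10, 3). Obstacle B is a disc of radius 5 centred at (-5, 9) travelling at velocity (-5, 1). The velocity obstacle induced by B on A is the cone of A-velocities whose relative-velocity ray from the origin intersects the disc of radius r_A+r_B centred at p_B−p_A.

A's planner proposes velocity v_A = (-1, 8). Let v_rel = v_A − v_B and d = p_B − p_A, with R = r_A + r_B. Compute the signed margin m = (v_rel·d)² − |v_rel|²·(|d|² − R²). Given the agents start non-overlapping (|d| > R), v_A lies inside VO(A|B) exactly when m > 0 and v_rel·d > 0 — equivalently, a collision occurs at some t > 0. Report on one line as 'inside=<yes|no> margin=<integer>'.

d = (5, 6),  |d|² = 61;  R = 2+5 = 7,  c = 61−7² = 12
v_rel = (4, 7),  |v_rel|² = 65;  v_rel·d = (4)·(5) + (7)·(6) = 62
65·t² − 124·t + 12 = 0  ⇒  m = 62² − 65·12 = 3064
m = 3064 > 0,  v_rel·d = 62 > 0  ⇒  inside

inside=yes margin=3064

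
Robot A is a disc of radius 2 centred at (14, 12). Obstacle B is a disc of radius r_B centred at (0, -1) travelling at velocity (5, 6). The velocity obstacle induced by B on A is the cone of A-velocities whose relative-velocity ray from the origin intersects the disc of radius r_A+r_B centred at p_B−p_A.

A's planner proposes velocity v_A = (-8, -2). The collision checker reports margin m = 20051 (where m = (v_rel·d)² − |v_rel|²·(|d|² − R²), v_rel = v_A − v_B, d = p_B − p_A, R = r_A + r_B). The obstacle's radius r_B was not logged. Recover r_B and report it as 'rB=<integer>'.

m = 20051
d = (-14, -13);  v_rel = (-13, -8),  |v_rel|² = 233
v_rel×d = (-13)·(-13) − (-8)·(-14) = 57
since m = R²·233 − 57²:  R² = (3249 + 20051) / 233 = 100
R = √100 = 10  ⇒  r_B = 10 − 2 = 8

rB=8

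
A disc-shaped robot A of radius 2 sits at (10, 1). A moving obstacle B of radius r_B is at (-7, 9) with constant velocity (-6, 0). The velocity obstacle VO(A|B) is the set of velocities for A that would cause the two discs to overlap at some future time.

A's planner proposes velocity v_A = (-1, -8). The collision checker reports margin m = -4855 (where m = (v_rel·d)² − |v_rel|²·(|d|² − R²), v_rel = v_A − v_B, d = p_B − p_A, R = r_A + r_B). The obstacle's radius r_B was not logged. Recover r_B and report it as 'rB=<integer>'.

m = -4855
d = (-17, 8);  v_rel = (5, -8),  |v_rel|² = 89
v_rel×d = (5)·(8) − (-8)·(-17) = -96
since m = R²·89 − (-96)²:  R² = (9216 + -4855) / 89 = 49
R = √49 = 7  ⇒  r_B = 7 − 2 = 5

rB=5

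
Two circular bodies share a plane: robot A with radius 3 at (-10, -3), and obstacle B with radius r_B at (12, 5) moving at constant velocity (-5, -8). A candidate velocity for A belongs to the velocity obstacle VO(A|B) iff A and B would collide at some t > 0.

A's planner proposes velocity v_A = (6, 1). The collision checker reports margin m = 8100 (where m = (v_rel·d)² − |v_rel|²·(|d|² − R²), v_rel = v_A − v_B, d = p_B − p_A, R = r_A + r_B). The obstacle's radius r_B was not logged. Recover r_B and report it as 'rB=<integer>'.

m = 8100
d = (22, 8);  v_rel = (11, 9),  |v_rel|² = 202
v_rel×d = (11)·(8) − (9)·(22) = -110
since m = R²·202 − (-110)²:  R² = (12100 + 8100) / 202 = 100
R = √100 = 10  ⇒  r_B = 10 − 3 = 7

rB=7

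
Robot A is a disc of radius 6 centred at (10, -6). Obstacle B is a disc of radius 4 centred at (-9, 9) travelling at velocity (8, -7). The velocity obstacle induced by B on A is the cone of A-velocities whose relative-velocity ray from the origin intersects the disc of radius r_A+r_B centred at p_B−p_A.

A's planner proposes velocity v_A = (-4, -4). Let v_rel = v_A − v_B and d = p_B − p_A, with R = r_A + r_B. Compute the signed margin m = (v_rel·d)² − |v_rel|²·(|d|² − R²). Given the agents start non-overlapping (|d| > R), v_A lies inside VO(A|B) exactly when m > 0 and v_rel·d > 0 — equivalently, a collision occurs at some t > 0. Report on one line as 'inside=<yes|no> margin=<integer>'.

d = (-19, 15),  |d|² = 586;  R = 6+4 = 10,  c = 586−10² = 486
v_rel = (-12, 3),  |v_rel|² = 153;  v_rel·d = (-12)·(-19) + (3)·(15) = 273
153·t² − 546·t + 486 = 0  ⇒  m = 273² − 153·486 = 171
m = 171 > 0,  v_rel·d = 273 > 0  ⇒  inside

inside=yes margin=171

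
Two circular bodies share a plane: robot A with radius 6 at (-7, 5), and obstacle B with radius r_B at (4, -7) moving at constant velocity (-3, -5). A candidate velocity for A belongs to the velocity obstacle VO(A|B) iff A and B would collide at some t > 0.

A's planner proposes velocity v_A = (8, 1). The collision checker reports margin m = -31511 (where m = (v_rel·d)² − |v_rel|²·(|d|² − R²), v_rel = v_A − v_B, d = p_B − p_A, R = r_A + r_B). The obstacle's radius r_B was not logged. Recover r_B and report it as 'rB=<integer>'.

m = -31511
d = (11, -12);  v_rel = (11, 6),  |v_rel|² = 157
v_rel×d = (11)·(-12) − (6)·(11) = -198
since m = R²·157 − (-198)²:  R² = (39204 + -31511) / 157 = 49
R = √49 = 7  ⇒  r_B = 7 − 6 = 1

rB=1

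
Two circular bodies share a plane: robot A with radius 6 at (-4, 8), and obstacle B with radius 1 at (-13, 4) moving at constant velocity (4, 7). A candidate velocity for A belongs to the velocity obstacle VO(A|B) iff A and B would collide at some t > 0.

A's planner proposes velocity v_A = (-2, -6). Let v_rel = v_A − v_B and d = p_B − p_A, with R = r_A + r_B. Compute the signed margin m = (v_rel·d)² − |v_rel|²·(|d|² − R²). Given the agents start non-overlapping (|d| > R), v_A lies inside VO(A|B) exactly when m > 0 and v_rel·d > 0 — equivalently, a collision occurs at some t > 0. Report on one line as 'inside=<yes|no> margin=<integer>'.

d = (-9, -4),  |d|² = 97;  R = 6+1 = 7,  c = 97−7² = 48
v_rel = (-6, -13),  |v_rel|² = 205;  v_rel·d = (-6)·(-9) + (-13)·(-4) = 106
205·t² − 212·t + 48 = 0  ⇒  m = 106² − 205·48 = 1396
m = 1396 > 0,  v_rel·d = 106 > 0  ⇒  inside

inside=yes margin=1396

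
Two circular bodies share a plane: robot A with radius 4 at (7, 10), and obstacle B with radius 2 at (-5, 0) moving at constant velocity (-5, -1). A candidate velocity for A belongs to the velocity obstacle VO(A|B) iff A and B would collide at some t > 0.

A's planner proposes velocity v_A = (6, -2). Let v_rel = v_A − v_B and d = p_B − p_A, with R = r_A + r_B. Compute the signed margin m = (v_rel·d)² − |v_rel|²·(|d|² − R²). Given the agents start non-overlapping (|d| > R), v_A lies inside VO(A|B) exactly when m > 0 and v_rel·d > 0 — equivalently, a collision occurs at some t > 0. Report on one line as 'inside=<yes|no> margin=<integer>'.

d = (-12, -10),  |d|² = 244;  R = 4+2 = 6,  c = 244−6² = 208
v_rel = (11, -1),  |v_rel|² = 122;  v_rel·d = (11)·(-12) + (-1)·(-10) = -122
122·t² + 244·t + 208 = 0  ⇒  m = (-122)² − 122·208 = -10492
m = -10492 < 0,  v_rel·d = -122 < 0  ⇒  outside

inside=no margin=-10492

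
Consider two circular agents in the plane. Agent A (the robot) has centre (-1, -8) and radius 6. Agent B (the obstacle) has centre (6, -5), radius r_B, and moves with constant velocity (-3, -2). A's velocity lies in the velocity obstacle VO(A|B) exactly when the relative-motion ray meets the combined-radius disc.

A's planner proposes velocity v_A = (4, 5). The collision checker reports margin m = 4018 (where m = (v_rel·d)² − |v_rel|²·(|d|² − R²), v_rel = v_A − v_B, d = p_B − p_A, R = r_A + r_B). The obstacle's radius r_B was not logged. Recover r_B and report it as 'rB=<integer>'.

m = 4018
d = (7, 3);  v_rel = (7, 7),  |v_rel|² = 98
v_rel×d = (7)·(3) − (7)·(7) = -28
since m = R²·98 − (-28)²:  R² = (784 + 4018) / 98 = 49
R = √49 = 7  ⇒  r_B = 7 − 6 = 1

rB=1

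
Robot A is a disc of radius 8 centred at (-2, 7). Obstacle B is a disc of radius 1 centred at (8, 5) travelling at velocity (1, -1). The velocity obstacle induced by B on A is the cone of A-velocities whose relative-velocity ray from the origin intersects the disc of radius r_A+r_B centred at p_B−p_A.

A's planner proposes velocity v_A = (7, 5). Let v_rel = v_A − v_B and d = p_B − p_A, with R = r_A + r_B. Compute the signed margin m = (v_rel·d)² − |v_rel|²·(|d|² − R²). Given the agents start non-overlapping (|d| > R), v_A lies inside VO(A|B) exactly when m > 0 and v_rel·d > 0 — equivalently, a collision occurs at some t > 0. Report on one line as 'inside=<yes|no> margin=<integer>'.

d = (10, -2),  |d|² = 104;  R = 8+1 = 9,  c = 104−9² = 23
v_rel = (6, 6),  |v_rel|² = 72;  v_rel·d = (6)·(10) + (6)·(-2) = 48
72·t² − 96·t + 23 = 0  ⇒  m = 48² − 72·23 = 648
m = 648 > 0,  v_rel·d = 48 > 0  ⇒  inside

inside=yes margin=648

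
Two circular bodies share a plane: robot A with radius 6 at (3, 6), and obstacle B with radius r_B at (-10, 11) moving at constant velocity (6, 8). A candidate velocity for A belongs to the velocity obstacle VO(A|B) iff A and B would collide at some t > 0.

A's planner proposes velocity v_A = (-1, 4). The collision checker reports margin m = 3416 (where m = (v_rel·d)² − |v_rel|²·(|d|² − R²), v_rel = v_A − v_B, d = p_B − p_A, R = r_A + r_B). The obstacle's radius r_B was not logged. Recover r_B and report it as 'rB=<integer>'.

m = 3416
d = (-13, 5);  v_rel = (-7, -4),  |v_rel|² = 65
v_rel×d = (-7)·(5) − (-4)·(-13) = -87
since m = R²·65 − (-87)²:  R² = (7569 + 3416) / 65 = 169
R = √169 = 13  ⇒  r_B = 13 − 6 = 7

rB=7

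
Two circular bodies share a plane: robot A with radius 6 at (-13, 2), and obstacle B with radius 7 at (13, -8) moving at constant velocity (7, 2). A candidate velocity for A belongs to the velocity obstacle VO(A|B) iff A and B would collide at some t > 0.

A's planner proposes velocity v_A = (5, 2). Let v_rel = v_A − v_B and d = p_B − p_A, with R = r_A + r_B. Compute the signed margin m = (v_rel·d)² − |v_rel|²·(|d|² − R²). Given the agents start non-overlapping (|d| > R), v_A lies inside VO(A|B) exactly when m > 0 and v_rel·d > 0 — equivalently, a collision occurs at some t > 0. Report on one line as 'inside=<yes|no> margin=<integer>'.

d = (26, -10),  |d|² = 776;  R = 6+7 = 13,  c = 776−13² = 607
v_rel = (-2, 0),  |v_rel|² = 4;  v_rel·d = (-2)·(26) + (0)·(-10) = -52
4·t² + 104·t + 607 = 0  ⇒  m = (-52)² − 4·607 = 276
m = 276 > 0,  v_rel·d = -52 < 0  ⇒  outside

inside=no margin=276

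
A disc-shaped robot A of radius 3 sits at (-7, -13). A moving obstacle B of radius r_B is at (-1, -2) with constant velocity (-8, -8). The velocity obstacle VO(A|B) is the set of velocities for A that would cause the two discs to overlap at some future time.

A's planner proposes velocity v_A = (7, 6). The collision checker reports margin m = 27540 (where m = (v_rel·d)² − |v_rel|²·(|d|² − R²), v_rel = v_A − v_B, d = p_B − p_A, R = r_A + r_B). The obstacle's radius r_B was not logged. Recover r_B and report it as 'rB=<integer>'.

m = 27540
d = (6, 11);  v_rel = (15, 14),  |v_rel|² = 421
v_rel×d = (15)·(11) − (14)·(6) = 81
since m = R²·421 − 81²:  R² = (6561 + 27540) / 421 = 81
R = √81 = 9  ⇒  r_B = 9 − 3 = 6

rB=6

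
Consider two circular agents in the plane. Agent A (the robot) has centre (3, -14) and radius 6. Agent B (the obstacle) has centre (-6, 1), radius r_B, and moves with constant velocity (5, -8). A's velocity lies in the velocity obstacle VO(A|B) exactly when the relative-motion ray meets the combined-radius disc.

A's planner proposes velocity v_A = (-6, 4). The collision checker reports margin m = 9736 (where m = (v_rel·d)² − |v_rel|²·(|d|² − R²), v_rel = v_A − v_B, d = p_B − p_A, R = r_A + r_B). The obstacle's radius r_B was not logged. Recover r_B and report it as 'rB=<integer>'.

m = 9736
d = (-9, 15);  v_rel = (-11, 12),  |v_rel|² = 265
v_rel×d = (-11)·(15) − (12)·(-9) = -57
since m = R²·265 − (-57)²:  R² = (3249 + 9736) / 265 = 49
R = √49 = 7  ⇒  r_B = 7 − 6 = 1

rB=1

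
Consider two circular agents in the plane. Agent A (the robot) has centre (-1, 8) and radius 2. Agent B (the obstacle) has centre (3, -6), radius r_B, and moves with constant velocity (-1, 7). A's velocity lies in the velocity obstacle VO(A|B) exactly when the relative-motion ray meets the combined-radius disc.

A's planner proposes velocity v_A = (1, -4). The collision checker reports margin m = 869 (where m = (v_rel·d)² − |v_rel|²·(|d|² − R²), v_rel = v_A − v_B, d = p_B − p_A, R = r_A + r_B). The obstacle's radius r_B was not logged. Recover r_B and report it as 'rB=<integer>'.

m = 869
d = (4, -14);  v_rel = (2, -11),  |v_rel|² = 125
v_rel×d = (2)·(-14) − (-11)·(4) = 16
since m = R²·125 − 16²:  R² = (256 + 869) / 125 = 9
R = √9 = 3  ⇒  r_B = 3 − 2 = 1

rB=1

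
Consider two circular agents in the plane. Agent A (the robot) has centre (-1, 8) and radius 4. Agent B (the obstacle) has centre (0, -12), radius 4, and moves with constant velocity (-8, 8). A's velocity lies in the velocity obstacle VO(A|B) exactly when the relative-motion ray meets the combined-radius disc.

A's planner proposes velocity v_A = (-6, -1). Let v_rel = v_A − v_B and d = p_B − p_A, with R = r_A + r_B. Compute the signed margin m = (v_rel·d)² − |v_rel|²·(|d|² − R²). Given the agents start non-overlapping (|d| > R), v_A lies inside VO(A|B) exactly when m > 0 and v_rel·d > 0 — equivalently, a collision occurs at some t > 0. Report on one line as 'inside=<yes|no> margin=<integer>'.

d = (1, -20),  |d|² = 401;  R = 4+4 = 8,  c = 401−8² = 337
v_rel = (2, -9),  |v_rel|² = 85;  v_rel·d = (2)·(1) + (-9)·(-20) = 182
85·t² − 364·t + 337 = 0  ⇒  m = 182² − 85·337 = 4479
m = 4479 > 0,  v_rel·d = 182 > 0  ⇒  inside

inside=yes margin=4479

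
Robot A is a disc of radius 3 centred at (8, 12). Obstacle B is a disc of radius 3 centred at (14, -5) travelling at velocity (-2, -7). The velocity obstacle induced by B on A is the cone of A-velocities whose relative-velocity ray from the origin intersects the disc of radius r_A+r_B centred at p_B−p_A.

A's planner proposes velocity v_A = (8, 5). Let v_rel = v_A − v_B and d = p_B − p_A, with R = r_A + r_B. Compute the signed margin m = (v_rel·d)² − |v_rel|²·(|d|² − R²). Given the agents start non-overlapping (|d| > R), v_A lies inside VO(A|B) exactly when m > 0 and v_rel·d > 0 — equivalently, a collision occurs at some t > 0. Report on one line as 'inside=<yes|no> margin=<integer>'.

d = (6, -17),  |d|² = 325;  R = 3+3 = 6,  c = 325−6² = 289
v_rel = (10, 12),  |v_rel|² = 244;  v_rel·d = (10)·(6) + (12)·(-17) = -144
244·t² + 288·t + 289 = 0  ⇒  m = (-144)² − 244·289 = -49780
m = -49780 < 0,  v_rel·d = -144 < 0  ⇒  outside

inside=no margin=-49780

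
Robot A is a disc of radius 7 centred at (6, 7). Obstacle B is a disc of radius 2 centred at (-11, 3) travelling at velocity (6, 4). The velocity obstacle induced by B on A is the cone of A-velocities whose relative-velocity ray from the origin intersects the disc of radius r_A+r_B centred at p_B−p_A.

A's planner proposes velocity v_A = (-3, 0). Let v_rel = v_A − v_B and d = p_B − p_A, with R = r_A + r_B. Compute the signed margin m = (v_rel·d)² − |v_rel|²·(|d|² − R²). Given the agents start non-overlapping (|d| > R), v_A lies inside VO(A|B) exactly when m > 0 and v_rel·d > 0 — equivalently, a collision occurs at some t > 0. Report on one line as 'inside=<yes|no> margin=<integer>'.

d = (-17, -4),  |d|² = 305;  R = 7+2 = 9,  c = 305−9² = 224
v_rel = (-9, -4),  |v_rel|² = 97;  v_rel·d = (-9)·(-17) + (-4)·(-4) = 169
97·t² − 338·t + 224 = 0  ⇒  m = 169² − 97·224 = 6833
m = 6833 > 0,  v_rel·d = 169 > 0  ⇒  inside

inside=yes margin=6833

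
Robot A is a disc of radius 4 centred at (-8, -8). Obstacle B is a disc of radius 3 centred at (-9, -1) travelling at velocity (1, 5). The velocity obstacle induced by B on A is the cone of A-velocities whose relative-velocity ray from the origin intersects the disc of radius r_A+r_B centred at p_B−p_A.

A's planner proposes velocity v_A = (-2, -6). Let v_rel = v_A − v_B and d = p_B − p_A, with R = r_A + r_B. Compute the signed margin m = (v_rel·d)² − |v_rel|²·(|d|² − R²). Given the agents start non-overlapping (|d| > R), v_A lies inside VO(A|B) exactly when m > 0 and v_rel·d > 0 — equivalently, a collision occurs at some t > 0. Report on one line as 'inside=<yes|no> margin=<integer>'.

d = (-1, 7),  |d|² = 50;  R = 4+3 = 7,  c = 50−7² = 1
v_rel = (-3, -11),  |v_rel|² = 130;  v_rel·d = (-3)·(-1) + (-11)·(7) = -74
130·t² + 148·t + 1 = 0  ⇒  m = (-74)² − 130·1 = 5346
m = 5346 > 0,  v_rel·d = -74 < 0  ⇒  outside

inside=no margin=5346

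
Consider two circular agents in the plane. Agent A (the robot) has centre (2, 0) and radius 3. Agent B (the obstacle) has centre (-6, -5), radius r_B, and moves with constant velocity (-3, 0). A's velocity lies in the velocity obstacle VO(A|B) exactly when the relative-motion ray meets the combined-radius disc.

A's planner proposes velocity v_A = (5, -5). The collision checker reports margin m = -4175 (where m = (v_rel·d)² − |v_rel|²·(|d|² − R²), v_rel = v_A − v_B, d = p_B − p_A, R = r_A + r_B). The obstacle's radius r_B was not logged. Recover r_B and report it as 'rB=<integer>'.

m = -4175
d = (-8, -5);  v_rel = (8, -5),  |v_rel|² = 89
v_rel×d = (8)·(-5) − (-5)·(-8) = -80
since m = R²·89 − (-80)²:  R² = (6400 + -4175) / 89 = 25
R = √25 = 5  ⇒  r_B = 5 − 3 = 2

rB=2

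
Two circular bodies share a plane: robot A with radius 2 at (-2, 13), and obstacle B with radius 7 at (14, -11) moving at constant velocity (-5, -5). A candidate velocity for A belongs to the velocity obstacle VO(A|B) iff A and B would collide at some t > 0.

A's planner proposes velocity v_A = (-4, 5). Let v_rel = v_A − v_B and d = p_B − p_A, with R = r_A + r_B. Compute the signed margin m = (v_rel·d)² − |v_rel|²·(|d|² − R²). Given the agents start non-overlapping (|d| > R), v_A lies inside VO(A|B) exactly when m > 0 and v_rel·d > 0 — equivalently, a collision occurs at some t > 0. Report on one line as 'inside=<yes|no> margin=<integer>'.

d = (16, -24),  |d|² = 832;  R = 2+7 = 9,  c = 832−9² = 751
v_rel = (1, 10),  |v_rel|² = 101;  v_rel·d = (1)·(16) + (10)·(-24) = -224
101·t² + 448·t + 751 = 0  ⇒  m = (-224)² − 101·751 = -25675
m = -25675 < 0,  v_rel·d = -224 < 0  ⇒  outside

inside=no margin=-25675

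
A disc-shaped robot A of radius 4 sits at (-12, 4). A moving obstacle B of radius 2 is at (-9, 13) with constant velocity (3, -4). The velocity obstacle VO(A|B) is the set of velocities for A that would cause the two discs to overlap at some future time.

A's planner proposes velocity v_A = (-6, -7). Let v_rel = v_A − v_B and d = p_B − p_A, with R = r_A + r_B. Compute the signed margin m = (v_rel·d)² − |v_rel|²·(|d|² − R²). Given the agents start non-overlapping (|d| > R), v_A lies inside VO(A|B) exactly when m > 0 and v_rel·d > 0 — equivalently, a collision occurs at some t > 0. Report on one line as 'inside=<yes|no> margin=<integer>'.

d = (3, 9),  |d|² = 90;  R = 4+2 = 6,  c = 90−6² = 54
v_rel = (-9, -3),  |v_rel|² = 90;  v_rel·d = (-9)·(3) + (-3)·(9) = -54
90·t² + 108·t + 54 = 0  ⇒  m = (-54)² − 90·54 = -1944
m = -1944 < 0,  v_rel·d = -54 < 0  ⇒  outside

inside=no margin=-1944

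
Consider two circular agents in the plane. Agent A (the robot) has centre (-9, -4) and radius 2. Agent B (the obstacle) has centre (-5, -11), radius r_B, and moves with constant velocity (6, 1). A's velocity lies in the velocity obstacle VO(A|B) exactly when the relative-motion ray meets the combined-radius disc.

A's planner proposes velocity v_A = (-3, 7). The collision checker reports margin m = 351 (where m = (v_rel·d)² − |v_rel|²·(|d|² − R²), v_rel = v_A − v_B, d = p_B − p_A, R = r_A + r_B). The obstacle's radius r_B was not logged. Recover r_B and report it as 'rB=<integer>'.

m = 351
d = (4, -7);  v_rel = (-9, 6),  |v_rel|² = 117
v_rel×d = (-9)·(-7) − (6)·(4) = 39
since m = R²·117 − 39²:  R² = (1521 + 351) / 117 = 16
R = √16 = 4  ⇒  r_B = 4 − 2 = 2

rB=2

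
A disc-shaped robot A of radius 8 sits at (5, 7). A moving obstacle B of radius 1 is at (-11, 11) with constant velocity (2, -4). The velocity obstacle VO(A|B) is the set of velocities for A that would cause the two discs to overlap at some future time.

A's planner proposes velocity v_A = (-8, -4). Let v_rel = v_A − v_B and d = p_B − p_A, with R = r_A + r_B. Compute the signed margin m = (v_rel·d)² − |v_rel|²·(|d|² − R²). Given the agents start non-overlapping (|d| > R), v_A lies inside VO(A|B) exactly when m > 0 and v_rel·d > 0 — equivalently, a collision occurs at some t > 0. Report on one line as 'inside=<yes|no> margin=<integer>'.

d = (-16, 4),  |d|² = 272;  R = 8+1 = 9,  c = 272−9² = 191
v_rel = (-10, 0),  |v_rel|² = 100;  v_rel·d = (-10)·(-16) + (0)·(4) = 160
100·t² − 320·t + 191 = 0  ⇒  m = 160² − 100·191 = 6500
m = 6500 > 0,  v_rel·d = 160 > 0  ⇒  inside

inside=yes margin=6500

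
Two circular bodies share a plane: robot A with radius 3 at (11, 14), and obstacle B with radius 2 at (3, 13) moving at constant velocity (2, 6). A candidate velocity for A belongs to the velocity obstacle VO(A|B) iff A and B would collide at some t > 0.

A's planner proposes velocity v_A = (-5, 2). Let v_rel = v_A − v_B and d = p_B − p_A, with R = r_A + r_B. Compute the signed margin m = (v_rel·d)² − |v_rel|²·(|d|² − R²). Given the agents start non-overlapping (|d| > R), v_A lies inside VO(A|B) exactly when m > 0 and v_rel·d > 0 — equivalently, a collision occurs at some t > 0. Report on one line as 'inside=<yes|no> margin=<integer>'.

d = (-8, -1),  |d|² = 65;  R = 3+2 = 5,  c = 65−5² = 40
v_rel = (-7, -4),  |v_rel|² = 65;  v_rel·d = (-7)·(-8) + (-4)·(-1) = 60
65·t² − 120·t + 40 = 0  ⇒  m = 60² − 65·40 = 1000
m = 1000 > 0,  v_rel·d = 60 > 0  ⇒  inside

inside=yes margin=1000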